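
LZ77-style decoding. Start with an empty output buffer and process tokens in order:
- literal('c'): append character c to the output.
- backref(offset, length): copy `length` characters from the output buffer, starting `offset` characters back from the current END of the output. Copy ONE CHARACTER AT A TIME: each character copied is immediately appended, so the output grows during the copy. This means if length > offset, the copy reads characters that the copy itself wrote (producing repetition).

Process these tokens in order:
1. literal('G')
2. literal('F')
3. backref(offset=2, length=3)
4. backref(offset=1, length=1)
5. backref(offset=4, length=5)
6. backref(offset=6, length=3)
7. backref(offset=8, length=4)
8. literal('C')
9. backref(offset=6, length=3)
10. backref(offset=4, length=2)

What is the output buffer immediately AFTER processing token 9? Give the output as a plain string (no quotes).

Answer: GFGFGGGFGGGGGFGFGGCFGF

Derivation:
Token 1: literal('G'). Output: "G"
Token 2: literal('F'). Output: "GF"
Token 3: backref(off=2, len=3) (overlapping!). Copied 'GFG' from pos 0. Output: "GFGFG"
Token 4: backref(off=1, len=1). Copied 'G' from pos 4. Output: "GFGFGG"
Token 5: backref(off=4, len=5) (overlapping!). Copied 'GFGGG' from pos 2. Output: "GFGFGGGFGGG"
Token 6: backref(off=6, len=3). Copied 'GGF' from pos 5. Output: "GFGFGGGFGGGGGF"
Token 7: backref(off=8, len=4). Copied 'GFGG' from pos 6. Output: "GFGFGGGFGGGGGFGFGG"
Token 8: literal('C'). Output: "GFGFGGGFGGGGGFGFGGC"
Token 9: backref(off=6, len=3). Copied 'FGF' from pos 13. Output: "GFGFGGGFGGGGGFGFGGCFGF"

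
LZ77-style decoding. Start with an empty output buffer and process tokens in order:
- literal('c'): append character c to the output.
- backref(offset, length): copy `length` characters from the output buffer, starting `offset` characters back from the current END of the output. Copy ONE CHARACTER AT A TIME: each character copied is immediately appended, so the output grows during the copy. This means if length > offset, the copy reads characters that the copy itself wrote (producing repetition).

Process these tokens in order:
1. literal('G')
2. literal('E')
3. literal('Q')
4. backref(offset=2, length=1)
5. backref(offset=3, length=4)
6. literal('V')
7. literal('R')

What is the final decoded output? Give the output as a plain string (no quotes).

Answer: GEQEEQEEVR

Derivation:
Token 1: literal('G'). Output: "G"
Token 2: literal('E'). Output: "GE"
Token 3: literal('Q'). Output: "GEQ"
Token 4: backref(off=2, len=1). Copied 'E' from pos 1. Output: "GEQE"
Token 5: backref(off=3, len=4) (overlapping!). Copied 'EQEE' from pos 1. Output: "GEQEEQEE"
Token 6: literal('V'). Output: "GEQEEQEEV"
Token 7: literal('R'). Output: "GEQEEQEEVR"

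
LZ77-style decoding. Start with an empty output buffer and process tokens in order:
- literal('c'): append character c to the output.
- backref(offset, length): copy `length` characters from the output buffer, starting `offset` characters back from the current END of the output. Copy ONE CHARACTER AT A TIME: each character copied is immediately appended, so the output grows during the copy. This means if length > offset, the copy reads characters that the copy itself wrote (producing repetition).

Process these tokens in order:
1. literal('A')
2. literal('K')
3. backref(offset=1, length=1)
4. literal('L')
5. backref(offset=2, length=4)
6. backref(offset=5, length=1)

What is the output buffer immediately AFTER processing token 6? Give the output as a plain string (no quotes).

Answer: AKKLKLKLL

Derivation:
Token 1: literal('A'). Output: "A"
Token 2: literal('K'). Output: "AK"
Token 3: backref(off=1, len=1). Copied 'K' from pos 1. Output: "AKK"
Token 4: literal('L'). Output: "AKKL"
Token 5: backref(off=2, len=4) (overlapping!). Copied 'KLKL' from pos 2. Output: "AKKLKLKL"
Token 6: backref(off=5, len=1). Copied 'L' from pos 3. Output: "AKKLKLKLL"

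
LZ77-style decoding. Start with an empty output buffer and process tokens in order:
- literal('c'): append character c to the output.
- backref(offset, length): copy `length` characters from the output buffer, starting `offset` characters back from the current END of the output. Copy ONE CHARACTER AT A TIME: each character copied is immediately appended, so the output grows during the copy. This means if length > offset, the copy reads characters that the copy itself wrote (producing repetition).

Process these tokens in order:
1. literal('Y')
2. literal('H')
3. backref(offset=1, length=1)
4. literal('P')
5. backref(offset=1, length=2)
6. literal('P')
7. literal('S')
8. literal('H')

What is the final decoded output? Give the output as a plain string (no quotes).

Answer: YHHPPPPSH

Derivation:
Token 1: literal('Y'). Output: "Y"
Token 2: literal('H'). Output: "YH"
Token 3: backref(off=1, len=1). Copied 'H' from pos 1. Output: "YHH"
Token 4: literal('P'). Output: "YHHP"
Token 5: backref(off=1, len=2) (overlapping!). Copied 'PP' from pos 3. Output: "YHHPPP"
Token 6: literal('P'). Output: "YHHPPPP"
Token 7: literal('S'). Output: "YHHPPPPS"
Token 8: literal('H'). Output: "YHHPPPPSH"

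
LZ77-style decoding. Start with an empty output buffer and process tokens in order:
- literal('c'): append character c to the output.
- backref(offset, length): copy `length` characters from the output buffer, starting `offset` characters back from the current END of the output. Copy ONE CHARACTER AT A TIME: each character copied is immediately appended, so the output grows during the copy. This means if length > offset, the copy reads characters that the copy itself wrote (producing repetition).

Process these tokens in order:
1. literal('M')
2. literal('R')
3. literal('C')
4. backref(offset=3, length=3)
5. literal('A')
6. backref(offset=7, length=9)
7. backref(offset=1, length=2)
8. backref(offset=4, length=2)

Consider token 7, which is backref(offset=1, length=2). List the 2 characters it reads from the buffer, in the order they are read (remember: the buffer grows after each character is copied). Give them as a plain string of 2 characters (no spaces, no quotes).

Token 1: literal('M'). Output: "M"
Token 2: literal('R'). Output: "MR"
Token 3: literal('C'). Output: "MRC"
Token 4: backref(off=3, len=3). Copied 'MRC' from pos 0. Output: "MRCMRC"
Token 5: literal('A'). Output: "MRCMRCA"
Token 6: backref(off=7, len=9) (overlapping!). Copied 'MRCMRCAMR' from pos 0. Output: "MRCMRCAMRCMRCAMR"
Token 7: backref(off=1, len=2). Buffer before: "MRCMRCAMRCMRCAMR" (len 16)
  byte 1: read out[15]='R', append. Buffer now: "MRCMRCAMRCMRCAMRR"
  byte 2: read out[16]='R', append. Buffer now: "MRCMRCAMRCMRCAMRRR"

Answer: RR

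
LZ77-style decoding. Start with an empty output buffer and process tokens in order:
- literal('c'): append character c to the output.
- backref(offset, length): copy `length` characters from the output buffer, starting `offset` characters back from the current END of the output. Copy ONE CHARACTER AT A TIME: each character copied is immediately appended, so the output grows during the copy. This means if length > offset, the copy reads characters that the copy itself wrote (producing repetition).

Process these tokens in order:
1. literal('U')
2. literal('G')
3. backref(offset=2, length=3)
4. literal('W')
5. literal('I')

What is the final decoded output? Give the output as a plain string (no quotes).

Token 1: literal('U'). Output: "U"
Token 2: literal('G'). Output: "UG"
Token 3: backref(off=2, len=3) (overlapping!). Copied 'UGU' from pos 0. Output: "UGUGU"
Token 4: literal('W'). Output: "UGUGUW"
Token 5: literal('I'). Output: "UGUGUWI"

Answer: UGUGUWI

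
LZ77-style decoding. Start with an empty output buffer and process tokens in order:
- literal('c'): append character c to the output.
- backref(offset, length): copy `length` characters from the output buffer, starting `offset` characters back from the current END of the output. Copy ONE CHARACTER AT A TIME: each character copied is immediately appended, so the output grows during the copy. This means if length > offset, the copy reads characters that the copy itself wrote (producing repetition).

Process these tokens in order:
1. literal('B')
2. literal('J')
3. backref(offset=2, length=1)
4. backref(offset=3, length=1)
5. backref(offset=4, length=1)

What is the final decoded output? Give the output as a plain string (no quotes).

Token 1: literal('B'). Output: "B"
Token 2: literal('J'). Output: "BJ"
Token 3: backref(off=2, len=1). Copied 'B' from pos 0. Output: "BJB"
Token 4: backref(off=3, len=1). Copied 'B' from pos 0. Output: "BJBB"
Token 5: backref(off=4, len=1). Copied 'B' from pos 0. Output: "BJBBB"

Answer: BJBBB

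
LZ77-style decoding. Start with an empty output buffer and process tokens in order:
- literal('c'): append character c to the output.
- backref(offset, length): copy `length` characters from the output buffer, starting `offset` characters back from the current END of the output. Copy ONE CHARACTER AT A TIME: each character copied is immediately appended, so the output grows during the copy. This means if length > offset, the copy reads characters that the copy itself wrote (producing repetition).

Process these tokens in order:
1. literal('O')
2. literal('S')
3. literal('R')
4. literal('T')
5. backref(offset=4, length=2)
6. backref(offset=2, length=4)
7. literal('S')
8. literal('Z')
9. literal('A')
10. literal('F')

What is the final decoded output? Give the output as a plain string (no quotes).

Answer: OSRTOSOSOSSZAF

Derivation:
Token 1: literal('O'). Output: "O"
Token 2: literal('S'). Output: "OS"
Token 3: literal('R'). Output: "OSR"
Token 4: literal('T'). Output: "OSRT"
Token 5: backref(off=4, len=2). Copied 'OS' from pos 0. Output: "OSRTOS"
Token 6: backref(off=2, len=4) (overlapping!). Copied 'OSOS' from pos 4. Output: "OSRTOSOSOS"
Token 7: literal('S'). Output: "OSRTOSOSOSS"
Token 8: literal('Z'). Output: "OSRTOSOSOSSZ"
Token 9: literal('A'). Output: "OSRTOSOSOSSZA"
Token 10: literal('F'). Output: "OSRTOSOSOSSZAF"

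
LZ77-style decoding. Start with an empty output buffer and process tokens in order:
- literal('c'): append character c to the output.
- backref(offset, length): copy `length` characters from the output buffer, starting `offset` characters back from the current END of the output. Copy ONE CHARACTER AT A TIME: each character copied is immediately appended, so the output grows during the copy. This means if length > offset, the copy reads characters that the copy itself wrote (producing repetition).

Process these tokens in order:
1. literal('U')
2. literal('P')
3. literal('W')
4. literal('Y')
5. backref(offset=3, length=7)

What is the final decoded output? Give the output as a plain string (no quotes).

Token 1: literal('U'). Output: "U"
Token 2: literal('P'). Output: "UP"
Token 3: literal('W'). Output: "UPW"
Token 4: literal('Y'). Output: "UPWY"
Token 5: backref(off=3, len=7) (overlapping!). Copied 'PWYPWYP' from pos 1. Output: "UPWYPWYPWYP"

Answer: UPWYPWYPWYP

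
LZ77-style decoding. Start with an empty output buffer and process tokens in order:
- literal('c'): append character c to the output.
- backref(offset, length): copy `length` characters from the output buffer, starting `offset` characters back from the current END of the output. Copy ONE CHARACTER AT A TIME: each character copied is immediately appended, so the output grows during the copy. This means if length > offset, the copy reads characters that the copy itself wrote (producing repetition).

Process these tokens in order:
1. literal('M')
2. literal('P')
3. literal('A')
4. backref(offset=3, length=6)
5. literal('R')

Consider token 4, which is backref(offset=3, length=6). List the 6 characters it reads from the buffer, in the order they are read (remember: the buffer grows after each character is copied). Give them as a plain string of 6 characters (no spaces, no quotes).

Answer: MPAMPA

Derivation:
Token 1: literal('M'). Output: "M"
Token 2: literal('P'). Output: "MP"
Token 3: literal('A'). Output: "MPA"
Token 4: backref(off=3, len=6). Buffer before: "MPA" (len 3)
  byte 1: read out[0]='M', append. Buffer now: "MPAM"
  byte 2: read out[1]='P', append. Buffer now: "MPAMP"
  byte 3: read out[2]='A', append. Buffer now: "MPAMPA"
  byte 4: read out[3]='M', append. Buffer now: "MPAMPAM"
  byte 5: read out[4]='P', append. Buffer now: "MPAMPAMP"
  byte 6: read out[5]='A', append. Buffer now: "MPAMPAMPA"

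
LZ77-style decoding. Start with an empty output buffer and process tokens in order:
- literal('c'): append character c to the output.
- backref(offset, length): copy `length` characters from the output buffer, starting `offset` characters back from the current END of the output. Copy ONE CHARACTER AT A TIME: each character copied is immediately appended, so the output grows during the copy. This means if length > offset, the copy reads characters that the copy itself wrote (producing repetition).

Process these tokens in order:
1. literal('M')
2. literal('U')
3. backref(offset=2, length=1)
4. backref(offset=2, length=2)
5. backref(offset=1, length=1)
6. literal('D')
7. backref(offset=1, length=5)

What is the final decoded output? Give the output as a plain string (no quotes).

Answer: MUMUMMDDDDDD

Derivation:
Token 1: literal('M'). Output: "M"
Token 2: literal('U'). Output: "MU"
Token 3: backref(off=2, len=1). Copied 'M' from pos 0. Output: "MUM"
Token 4: backref(off=2, len=2). Copied 'UM' from pos 1. Output: "MUMUM"
Token 5: backref(off=1, len=1). Copied 'M' from pos 4. Output: "MUMUMM"
Token 6: literal('D'). Output: "MUMUMMD"
Token 7: backref(off=1, len=5) (overlapping!). Copied 'DDDDD' from pos 6. Output: "MUMUMMDDDDDD"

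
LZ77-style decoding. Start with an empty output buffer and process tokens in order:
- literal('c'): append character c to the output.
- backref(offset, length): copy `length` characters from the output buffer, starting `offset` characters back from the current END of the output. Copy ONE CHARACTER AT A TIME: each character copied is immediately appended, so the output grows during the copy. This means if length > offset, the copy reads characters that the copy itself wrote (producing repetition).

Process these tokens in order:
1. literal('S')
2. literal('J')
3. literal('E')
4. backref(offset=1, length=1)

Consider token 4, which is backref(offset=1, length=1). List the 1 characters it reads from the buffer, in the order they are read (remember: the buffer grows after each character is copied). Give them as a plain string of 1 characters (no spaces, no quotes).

Answer: E

Derivation:
Token 1: literal('S'). Output: "S"
Token 2: literal('J'). Output: "SJ"
Token 3: literal('E'). Output: "SJE"
Token 4: backref(off=1, len=1). Buffer before: "SJE" (len 3)
  byte 1: read out[2]='E', append. Buffer now: "SJEE"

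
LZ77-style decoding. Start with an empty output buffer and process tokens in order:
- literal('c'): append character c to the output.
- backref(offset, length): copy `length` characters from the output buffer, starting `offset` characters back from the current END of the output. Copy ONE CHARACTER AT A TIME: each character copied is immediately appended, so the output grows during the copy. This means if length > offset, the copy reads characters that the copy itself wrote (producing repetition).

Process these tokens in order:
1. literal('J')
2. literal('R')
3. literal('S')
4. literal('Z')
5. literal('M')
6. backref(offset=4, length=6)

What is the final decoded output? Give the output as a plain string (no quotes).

Answer: JRSZMRSZMRS

Derivation:
Token 1: literal('J'). Output: "J"
Token 2: literal('R'). Output: "JR"
Token 3: literal('S'). Output: "JRS"
Token 4: literal('Z'). Output: "JRSZ"
Token 5: literal('M'). Output: "JRSZM"
Token 6: backref(off=4, len=6) (overlapping!). Copied 'RSZMRS' from pos 1. Output: "JRSZMRSZMRS"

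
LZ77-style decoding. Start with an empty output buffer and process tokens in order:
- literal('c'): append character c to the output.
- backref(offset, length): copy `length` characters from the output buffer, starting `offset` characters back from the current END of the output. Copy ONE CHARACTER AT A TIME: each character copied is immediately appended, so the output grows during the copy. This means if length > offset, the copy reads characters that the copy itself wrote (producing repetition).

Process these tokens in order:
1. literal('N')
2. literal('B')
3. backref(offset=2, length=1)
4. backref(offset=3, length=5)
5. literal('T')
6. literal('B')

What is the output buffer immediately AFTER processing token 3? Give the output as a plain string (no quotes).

Token 1: literal('N'). Output: "N"
Token 2: literal('B'). Output: "NB"
Token 3: backref(off=2, len=1). Copied 'N' from pos 0. Output: "NBN"

Answer: NBN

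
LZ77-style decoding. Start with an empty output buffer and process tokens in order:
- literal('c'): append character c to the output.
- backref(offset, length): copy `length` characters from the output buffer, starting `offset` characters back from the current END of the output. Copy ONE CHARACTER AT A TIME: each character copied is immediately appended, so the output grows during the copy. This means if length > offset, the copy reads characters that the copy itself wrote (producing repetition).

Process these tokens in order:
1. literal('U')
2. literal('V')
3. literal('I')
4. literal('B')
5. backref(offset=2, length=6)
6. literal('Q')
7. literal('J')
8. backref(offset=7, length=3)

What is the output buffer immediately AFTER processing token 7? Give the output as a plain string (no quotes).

Token 1: literal('U'). Output: "U"
Token 2: literal('V'). Output: "UV"
Token 3: literal('I'). Output: "UVI"
Token 4: literal('B'). Output: "UVIB"
Token 5: backref(off=2, len=6) (overlapping!). Copied 'IBIBIB' from pos 2. Output: "UVIBIBIBIB"
Token 6: literal('Q'). Output: "UVIBIBIBIBQ"
Token 7: literal('J'). Output: "UVIBIBIBIBQJ"

Answer: UVIBIBIBIBQJ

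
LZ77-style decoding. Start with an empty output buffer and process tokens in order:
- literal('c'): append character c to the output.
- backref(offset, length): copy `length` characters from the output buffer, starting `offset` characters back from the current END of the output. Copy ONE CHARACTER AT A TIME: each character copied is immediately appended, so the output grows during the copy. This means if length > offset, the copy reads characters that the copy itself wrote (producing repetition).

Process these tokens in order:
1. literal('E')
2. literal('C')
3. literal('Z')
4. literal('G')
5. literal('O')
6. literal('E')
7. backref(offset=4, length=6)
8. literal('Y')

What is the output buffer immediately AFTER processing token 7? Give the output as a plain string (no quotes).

Answer: ECZGOEZGOEZG

Derivation:
Token 1: literal('E'). Output: "E"
Token 2: literal('C'). Output: "EC"
Token 3: literal('Z'). Output: "ECZ"
Token 4: literal('G'). Output: "ECZG"
Token 5: literal('O'). Output: "ECZGO"
Token 6: literal('E'). Output: "ECZGOE"
Token 7: backref(off=4, len=6) (overlapping!). Copied 'ZGOEZG' from pos 2. Output: "ECZGOEZGOEZG"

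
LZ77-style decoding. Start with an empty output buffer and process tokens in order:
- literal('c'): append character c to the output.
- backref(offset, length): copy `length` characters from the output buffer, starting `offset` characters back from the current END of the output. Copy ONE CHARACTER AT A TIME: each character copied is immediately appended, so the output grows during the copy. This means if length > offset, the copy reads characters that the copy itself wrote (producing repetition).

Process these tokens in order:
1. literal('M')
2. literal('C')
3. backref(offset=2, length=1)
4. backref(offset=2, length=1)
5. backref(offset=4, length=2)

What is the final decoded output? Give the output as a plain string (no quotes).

Answer: MCMCMC

Derivation:
Token 1: literal('M'). Output: "M"
Token 2: literal('C'). Output: "MC"
Token 3: backref(off=2, len=1). Copied 'M' from pos 0. Output: "MCM"
Token 4: backref(off=2, len=1). Copied 'C' from pos 1. Output: "MCMC"
Token 5: backref(off=4, len=2). Copied 'MC' from pos 0. Output: "MCMCMC"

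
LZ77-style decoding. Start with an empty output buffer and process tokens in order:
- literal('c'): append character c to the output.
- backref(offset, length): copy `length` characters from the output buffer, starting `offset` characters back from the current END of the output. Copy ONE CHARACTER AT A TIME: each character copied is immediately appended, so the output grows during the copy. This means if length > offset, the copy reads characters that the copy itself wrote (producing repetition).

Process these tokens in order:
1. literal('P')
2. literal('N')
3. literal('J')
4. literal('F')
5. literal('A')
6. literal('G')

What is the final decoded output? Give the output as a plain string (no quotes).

Answer: PNJFAG

Derivation:
Token 1: literal('P'). Output: "P"
Token 2: literal('N'). Output: "PN"
Token 3: literal('J'). Output: "PNJ"
Token 4: literal('F'). Output: "PNJF"
Token 5: literal('A'). Output: "PNJFA"
Token 6: literal('G'). Output: "PNJFAG"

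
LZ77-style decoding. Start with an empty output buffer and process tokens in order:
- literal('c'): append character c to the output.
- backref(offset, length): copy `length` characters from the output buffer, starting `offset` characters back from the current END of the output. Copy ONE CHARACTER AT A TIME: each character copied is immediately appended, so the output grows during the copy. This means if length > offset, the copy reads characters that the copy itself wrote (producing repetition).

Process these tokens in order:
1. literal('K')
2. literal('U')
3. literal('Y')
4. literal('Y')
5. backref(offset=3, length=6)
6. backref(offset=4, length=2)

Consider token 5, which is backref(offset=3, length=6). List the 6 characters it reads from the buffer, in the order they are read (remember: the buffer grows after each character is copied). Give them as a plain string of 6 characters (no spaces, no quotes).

Token 1: literal('K'). Output: "K"
Token 2: literal('U'). Output: "KU"
Token 3: literal('Y'). Output: "KUY"
Token 4: literal('Y'). Output: "KUYY"
Token 5: backref(off=3, len=6). Buffer before: "KUYY" (len 4)
  byte 1: read out[1]='U', append. Buffer now: "KUYYU"
  byte 2: read out[2]='Y', append. Buffer now: "KUYYUY"
  byte 3: read out[3]='Y', append. Buffer now: "KUYYUYY"
  byte 4: read out[4]='U', append. Buffer now: "KUYYUYYU"
  byte 5: read out[5]='Y', append. Buffer now: "KUYYUYYUY"
  byte 6: read out[6]='Y', append. Buffer now: "KUYYUYYUYY"

Answer: UYYUYY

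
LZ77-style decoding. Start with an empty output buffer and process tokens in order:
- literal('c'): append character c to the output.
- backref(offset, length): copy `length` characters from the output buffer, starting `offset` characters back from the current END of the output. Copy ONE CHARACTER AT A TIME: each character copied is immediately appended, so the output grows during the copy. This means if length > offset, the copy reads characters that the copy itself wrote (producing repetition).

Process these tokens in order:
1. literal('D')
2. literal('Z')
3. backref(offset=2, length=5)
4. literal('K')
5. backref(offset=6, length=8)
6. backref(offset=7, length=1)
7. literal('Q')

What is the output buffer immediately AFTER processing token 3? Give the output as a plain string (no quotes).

Answer: DZDZDZD

Derivation:
Token 1: literal('D'). Output: "D"
Token 2: literal('Z'). Output: "DZ"
Token 3: backref(off=2, len=5) (overlapping!). Copied 'DZDZD' from pos 0. Output: "DZDZDZD"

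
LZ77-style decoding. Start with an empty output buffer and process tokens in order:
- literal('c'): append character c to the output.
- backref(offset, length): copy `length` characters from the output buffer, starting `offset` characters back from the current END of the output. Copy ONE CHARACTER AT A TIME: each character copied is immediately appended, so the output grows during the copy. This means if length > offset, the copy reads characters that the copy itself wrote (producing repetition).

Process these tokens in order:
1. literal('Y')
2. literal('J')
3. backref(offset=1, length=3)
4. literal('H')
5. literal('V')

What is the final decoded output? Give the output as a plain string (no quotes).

Answer: YJJJJHV

Derivation:
Token 1: literal('Y'). Output: "Y"
Token 2: literal('J'). Output: "YJ"
Token 3: backref(off=1, len=3) (overlapping!). Copied 'JJJ' from pos 1. Output: "YJJJJ"
Token 4: literal('H'). Output: "YJJJJH"
Token 5: literal('V'). Output: "YJJJJHV"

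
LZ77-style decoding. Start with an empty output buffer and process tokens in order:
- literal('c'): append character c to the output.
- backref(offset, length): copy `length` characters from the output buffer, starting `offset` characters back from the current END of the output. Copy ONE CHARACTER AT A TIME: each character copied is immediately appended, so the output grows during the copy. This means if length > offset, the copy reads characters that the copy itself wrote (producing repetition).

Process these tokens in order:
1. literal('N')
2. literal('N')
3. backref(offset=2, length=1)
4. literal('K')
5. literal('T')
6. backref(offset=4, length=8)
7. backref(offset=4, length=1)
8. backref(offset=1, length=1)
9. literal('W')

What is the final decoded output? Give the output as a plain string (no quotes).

Token 1: literal('N'). Output: "N"
Token 2: literal('N'). Output: "NN"
Token 3: backref(off=2, len=1). Copied 'N' from pos 0. Output: "NNN"
Token 4: literal('K'). Output: "NNNK"
Token 5: literal('T'). Output: "NNNKT"
Token 6: backref(off=4, len=8) (overlapping!). Copied 'NNKTNNKT' from pos 1. Output: "NNNKTNNKTNNKT"
Token 7: backref(off=4, len=1). Copied 'N' from pos 9. Output: "NNNKTNNKTNNKTN"
Token 8: backref(off=1, len=1). Copied 'N' from pos 13. Output: "NNNKTNNKTNNKTNN"
Token 9: literal('W'). Output: "NNNKTNNKTNNKTNNW"

Answer: NNNKTNNKTNNKTNNW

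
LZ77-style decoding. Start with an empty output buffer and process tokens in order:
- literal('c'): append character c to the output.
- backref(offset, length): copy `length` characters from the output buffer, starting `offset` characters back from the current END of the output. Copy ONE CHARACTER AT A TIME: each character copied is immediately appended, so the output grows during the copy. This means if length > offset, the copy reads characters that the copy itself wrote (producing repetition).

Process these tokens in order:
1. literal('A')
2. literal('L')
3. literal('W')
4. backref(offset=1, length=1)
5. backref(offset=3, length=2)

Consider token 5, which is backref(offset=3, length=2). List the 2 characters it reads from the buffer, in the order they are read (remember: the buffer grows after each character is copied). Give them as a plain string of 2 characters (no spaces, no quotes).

Answer: LW

Derivation:
Token 1: literal('A'). Output: "A"
Token 2: literal('L'). Output: "AL"
Token 3: literal('W'). Output: "ALW"
Token 4: backref(off=1, len=1). Copied 'W' from pos 2. Output: "ALWW"
Token 5: backref(off=3, len=2). Buffer before: "ALWW" (len 4)
  byte 1: read out[1]='L', append. Buffer now: "ALWWL"
  byte 2: read out[2]='W', append. Buffer now: "ALWWLW"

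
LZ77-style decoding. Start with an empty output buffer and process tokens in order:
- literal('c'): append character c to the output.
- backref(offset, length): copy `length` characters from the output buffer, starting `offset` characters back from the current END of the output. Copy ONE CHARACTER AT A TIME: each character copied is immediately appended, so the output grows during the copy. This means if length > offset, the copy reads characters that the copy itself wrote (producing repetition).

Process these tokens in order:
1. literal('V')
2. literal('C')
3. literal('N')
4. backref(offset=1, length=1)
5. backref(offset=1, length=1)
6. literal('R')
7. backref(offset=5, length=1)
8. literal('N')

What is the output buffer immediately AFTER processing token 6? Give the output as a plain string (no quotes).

Answer: VCNNNR

Derivation:
Token 1: literal('V'). Output: "V"
Token 2: literal('C'). Output: "VC"
Token 3: literal('N'). Output: "VCN"
Token 4: backref(off=1, len=1). Copied 'N' from pos 2. Output: "VCNN"
Token 5: backref(off=1, len=1). Copied 'N' from pos 3. Output: "VCNNN"
Token 6: literal('R'). Output: "VCNNNR"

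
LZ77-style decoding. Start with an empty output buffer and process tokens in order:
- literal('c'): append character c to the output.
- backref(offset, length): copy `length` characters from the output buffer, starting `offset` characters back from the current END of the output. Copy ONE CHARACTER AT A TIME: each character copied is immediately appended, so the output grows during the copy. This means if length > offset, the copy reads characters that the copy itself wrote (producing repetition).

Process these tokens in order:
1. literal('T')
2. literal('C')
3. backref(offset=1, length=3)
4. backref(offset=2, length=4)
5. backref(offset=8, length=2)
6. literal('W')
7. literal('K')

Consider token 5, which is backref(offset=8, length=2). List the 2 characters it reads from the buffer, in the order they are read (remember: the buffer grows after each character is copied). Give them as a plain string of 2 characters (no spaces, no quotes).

Token 1: literal('T'). Output: "T"
Token 2: literal('C'). Output: "TC"
Token 3: backref(off=1, len=3) (overlapping!). Copied 'CCC' from pos 1. Output: "TCCCC"
Token 4: backref(off=2, len=4) (overlapping!). Copied 'CCCC' from pos 3. Output: "TCCCCCCCC"
Token 5: backref(off=8, len=2). Buffer before: "TCCCCCCCC" (len 9)
  byte 1: read out[1]='C', append. Buffer now: "TCCCCCCCCC"
  byte 2: read out[2]='C', append. Buffer now: "TCCCCCCCCCC"

Answer: CC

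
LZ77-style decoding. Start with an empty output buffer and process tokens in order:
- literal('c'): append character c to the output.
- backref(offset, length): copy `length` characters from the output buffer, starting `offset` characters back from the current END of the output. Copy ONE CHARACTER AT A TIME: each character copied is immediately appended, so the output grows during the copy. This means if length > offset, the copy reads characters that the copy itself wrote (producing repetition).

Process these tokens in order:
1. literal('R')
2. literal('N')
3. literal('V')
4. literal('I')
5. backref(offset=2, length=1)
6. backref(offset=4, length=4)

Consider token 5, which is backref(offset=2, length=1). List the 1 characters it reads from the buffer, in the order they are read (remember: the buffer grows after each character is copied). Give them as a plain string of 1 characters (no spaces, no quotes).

Token 1: literal('R'). Output: "R"
Token 2: literal('N'). Output: "RN"
Token 3: literal('V'). Output: "RNV"
Token 4: literal('I'). Output: "RNVI"
Token 5: backref(off=2, len=1). Buffer before: "RNVI" (len 4)
  byte 1: read out[2]='V', append. Buffer now: "RNVIV"

Answer: V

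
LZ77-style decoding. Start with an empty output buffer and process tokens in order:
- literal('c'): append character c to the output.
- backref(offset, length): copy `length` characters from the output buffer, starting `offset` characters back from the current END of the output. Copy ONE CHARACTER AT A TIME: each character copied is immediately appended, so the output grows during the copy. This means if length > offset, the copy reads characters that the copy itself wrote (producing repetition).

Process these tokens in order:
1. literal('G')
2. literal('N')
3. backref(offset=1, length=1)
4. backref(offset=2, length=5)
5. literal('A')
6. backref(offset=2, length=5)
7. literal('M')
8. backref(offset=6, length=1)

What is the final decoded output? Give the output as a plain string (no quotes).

Token 1: literal('G'). Output: "G"
Token 2: literal('N'). Output: "GN"
Token 3: backref(off=1, len=1). Copied 'N' from pos 1. Output: "GNN"
Token 4: backref(off=2, len=5) (overlapping!). Copied 'NNNNN' from pos 1. Output: "GNNNNNNN"
Token 5: literal('A'). Output: "GNNNNNNNA"
Token 6: backref(off=2, len=5) (overlapping!). Copied 'NANAN' from pos 7. Output: "GNNNNNNNANANAN"
Token 7: literal('M'). Output: "GNNNNNNNANANANM"
Token 8: backref(off=6, len=1). Copied 'N' from pos 9. Output: "GNNNNNNNANANANMN"

Answer: GNNNNNNNANANANMN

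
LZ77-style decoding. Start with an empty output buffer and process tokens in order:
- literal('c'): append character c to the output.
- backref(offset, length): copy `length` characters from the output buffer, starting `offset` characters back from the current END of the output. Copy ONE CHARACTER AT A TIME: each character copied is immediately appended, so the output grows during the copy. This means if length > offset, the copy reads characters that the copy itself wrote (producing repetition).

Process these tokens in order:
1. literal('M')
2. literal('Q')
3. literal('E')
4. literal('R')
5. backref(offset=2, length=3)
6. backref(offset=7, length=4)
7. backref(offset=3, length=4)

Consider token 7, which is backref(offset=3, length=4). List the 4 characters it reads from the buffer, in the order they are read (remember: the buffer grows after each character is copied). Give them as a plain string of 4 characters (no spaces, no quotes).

Token 1: literal('M'). Output: "M"
Token 2: literal('Q'). Output: "MQ"
Token 3: literal('E'). Output: "MQE"
Token 4: literal('R'). Output: "MQER"
Token 5: backref(off=2, len=3) (overlapping!). Copied 'ERE' from pos 2. Output: "MQERERE"
Token 6: backref(off=7, len=4). Copied 'MQER' from pos 0. Output: "MQEREREMQER"
Token 7: backref(off=3, len=4). Buffer before: "MQEREREMQER" (len 11)
  byte 1: read out[8]='Q', append. Buffer now: "MQEREREMQERQ"
  byte 2: read out[9]='E', append. Buffer now: "MQEREREMQERQE"
  byte 3: read out[10]='R', append. Buffer now: "MQEREREMQERQER"
  byte 4: read out[11]='Q', append. Buffer now: "MQEREREMQERQERQ"

Answer: QERQ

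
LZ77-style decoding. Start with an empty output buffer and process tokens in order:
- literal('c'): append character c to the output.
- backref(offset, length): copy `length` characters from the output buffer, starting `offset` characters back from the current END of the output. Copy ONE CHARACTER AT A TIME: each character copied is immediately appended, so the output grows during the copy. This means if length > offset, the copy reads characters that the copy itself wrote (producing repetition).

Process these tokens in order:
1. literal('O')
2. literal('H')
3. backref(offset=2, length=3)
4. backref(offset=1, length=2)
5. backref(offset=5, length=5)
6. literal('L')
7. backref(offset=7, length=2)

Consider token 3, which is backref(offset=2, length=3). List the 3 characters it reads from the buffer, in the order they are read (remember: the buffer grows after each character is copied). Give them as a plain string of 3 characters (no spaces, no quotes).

Token 1: literal('O'). Output: "O"
Token 2: literal('H'). Output: "OH"
Token 3: backref(off=2, len=3). Buffer before: "OH" (len 2)
  byte 1: read out[0]='O', append. Buffer now: "OHO"
  byte 2: read out[1]='H', append. Buffer now: "OHOH"
  byte 3: read out[2]='O', append. Buffer now: "OHOHO"

Answer: OHO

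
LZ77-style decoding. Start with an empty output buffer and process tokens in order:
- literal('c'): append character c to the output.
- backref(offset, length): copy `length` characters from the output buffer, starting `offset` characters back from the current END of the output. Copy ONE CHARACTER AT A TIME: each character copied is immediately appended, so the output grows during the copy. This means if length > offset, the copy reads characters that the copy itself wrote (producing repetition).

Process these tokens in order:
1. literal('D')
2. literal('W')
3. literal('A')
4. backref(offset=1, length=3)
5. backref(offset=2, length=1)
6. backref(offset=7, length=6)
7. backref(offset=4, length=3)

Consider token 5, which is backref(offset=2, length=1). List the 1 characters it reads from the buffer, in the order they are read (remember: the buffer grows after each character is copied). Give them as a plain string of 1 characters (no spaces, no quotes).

Token 1: literal('D'). Output: "D"
Token 2: literal('W'). Output: "DW"
Token 3: literal('A'). Output: "DWA"
Token 4: backref(off=1, len=3) (overlapping!). Copied 'AAA' from pos 2. Output: "DWAAAA"
Token 5: backref(off=2, len=1). Buffer before: "DWAAAA" (len 6)
  byte 1: read out[4]='A', append. Buffer now: "DWAAAAA"

Answer: A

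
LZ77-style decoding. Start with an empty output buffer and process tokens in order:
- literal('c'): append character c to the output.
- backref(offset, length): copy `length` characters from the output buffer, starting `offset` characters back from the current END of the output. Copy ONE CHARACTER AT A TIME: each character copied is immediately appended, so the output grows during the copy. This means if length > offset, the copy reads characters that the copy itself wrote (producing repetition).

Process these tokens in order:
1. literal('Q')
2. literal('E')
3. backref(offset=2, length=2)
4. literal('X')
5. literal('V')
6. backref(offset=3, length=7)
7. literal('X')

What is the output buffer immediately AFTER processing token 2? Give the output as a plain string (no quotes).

Token 1: literal('Q'). Output: "Q"
Token 2: literal('E'). Output: "QE"

Answer: QE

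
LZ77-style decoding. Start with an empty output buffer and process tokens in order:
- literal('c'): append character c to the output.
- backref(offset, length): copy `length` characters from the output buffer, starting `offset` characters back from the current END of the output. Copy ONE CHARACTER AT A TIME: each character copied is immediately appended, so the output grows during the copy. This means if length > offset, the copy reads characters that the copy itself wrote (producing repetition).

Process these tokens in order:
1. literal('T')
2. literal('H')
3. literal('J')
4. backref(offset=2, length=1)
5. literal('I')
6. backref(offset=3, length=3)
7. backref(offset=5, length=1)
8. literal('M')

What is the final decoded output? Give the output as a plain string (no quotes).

Token 1: literal('T'). Output: "T"
Token 2: literal('H'). Output: "TH"
Token 3: literal('J'). Output: "THJ"
Token 4: backref(off=2, len=1). Copied 'H' from pos 1. Output: "THJH"
Token 5: literal('I'). Output: "THJHI"
Token 6: backref(off=3, len=3). Copied 'JHI' from pos 2. Output: "THJHIJHI"
Token 7: backref(off=5, len=1). Copied 'H' from pos 3. Output: "THJHIJHIH"
Token 8: literal('M'). Output: "THJHIJHIHM"

Answer: THJHIJHIHM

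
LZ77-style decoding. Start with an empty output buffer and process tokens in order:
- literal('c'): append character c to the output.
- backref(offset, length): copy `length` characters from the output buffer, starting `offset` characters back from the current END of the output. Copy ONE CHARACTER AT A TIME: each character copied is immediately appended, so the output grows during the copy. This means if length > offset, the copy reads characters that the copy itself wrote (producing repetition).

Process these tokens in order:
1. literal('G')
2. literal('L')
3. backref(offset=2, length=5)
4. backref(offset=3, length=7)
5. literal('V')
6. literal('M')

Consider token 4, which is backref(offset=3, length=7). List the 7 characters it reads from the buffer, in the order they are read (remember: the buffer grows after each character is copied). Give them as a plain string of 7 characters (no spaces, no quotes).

Token 1: literal('G'). Output: "G"
Token 2: literal('L'). Output: "GL"
Token 3: backref(off=2, len=5) (overlapping!). Copied 'GLGLG' from pos 0. Output: "GLGLGLG"
Token 4: backref(off=3, len=7). Buffer before: "GLGLGLG" (len 7)
  byte 1: read out[4]='G', append. Buffer now: "GLGLGLGG"
  byte 2: read out[5]='L', append. Buffer now: "GLGLGLGGL"
  byte 3: read out[6]='G', append. Buffer now: "GLGLGLGGLG"
  byte 4: read out[7]='G', append. Buffer now: "GLGLGLGGLGG"
  byte 5: read out[8]='L', append. Buffer now: "GLGLGLGGLGGL"
  byte 6: read out[9]='G', append. Buffer now: "GLGLGLGGLGGLG"
  byte 7: read out[10]='G', append. Buffer now: "GLGLGLGGLGGLGG"

Answer: GLGGLGG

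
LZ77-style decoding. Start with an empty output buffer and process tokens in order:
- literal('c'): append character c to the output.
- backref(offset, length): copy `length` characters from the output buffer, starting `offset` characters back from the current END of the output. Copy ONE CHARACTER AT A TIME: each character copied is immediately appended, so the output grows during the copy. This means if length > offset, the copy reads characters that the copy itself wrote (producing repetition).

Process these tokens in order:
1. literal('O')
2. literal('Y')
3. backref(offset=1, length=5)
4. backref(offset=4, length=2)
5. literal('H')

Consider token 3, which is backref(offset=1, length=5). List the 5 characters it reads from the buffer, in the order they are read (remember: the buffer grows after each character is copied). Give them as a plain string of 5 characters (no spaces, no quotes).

Answer: YYYYY

Derivation:
Token 1: literal('O'). Output: "O"
Token 2: literal('Y'). Output: "OY"
Token 3: backref(off=1, len=5). Buffer before: "OY" (len 2)
  byte 1: read out[1]='Y', append. Buffer now: "OYY"
  byte 2: read out[2]='Y', append. Buffer now: "OYYY"
  byte 3: read out[3]='Y', append. Buffer now: "OYYYY"
  byte 4: read out[4]='Y', append. Buffer now: "OYYYYY"
  byte 5: read out[5]='Y', append. Buffer now: "OYYYYYY"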